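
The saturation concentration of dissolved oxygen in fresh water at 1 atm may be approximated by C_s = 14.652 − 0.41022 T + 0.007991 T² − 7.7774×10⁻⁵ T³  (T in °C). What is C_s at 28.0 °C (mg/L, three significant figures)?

C_s ≈ 7.72 mg/L

C_s = 14.652 − 0.41022×28.0 + 0.007991×28.0² − 7.7774×10⁻⁵×28.0³ = 7.723 mg/L.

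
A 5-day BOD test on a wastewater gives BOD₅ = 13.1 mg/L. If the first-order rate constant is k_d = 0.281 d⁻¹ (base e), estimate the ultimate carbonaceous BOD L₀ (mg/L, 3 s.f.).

L₀ ≈ 17.4 mg/L

BOD₅ = L₀(1 − e^(−5k_d)) ⇒ L₀ = BOD₅ / (1 − e^(−5×0.281))
= 13.1 / (1 − 0.2454) = 13.1 / 0.7546 = 17.36 mg/L.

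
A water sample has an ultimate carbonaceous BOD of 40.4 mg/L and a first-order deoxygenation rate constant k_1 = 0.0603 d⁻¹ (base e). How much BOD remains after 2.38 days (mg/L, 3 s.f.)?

L ≈ 35.0 mg/L

L_t = L₀ e^(−k_1 t) = 40.4 × e^(−0.0603×2.38) = 40.4 × 0.8663 = 35.00 mg/L.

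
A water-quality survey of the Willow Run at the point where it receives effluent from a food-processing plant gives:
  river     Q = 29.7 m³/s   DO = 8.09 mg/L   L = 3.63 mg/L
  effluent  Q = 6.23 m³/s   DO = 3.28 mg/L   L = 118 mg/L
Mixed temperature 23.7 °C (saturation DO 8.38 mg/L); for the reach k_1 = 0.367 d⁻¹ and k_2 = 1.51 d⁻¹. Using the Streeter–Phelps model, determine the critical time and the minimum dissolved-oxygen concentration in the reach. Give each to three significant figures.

Mixed DO = (29.7×8.09 + 6.23×3.28)/(29.7+6.23) = 260.7/35.93 = 7.256 mg/L.
Mixed L₀ = (29.7×3.63 + 6.23×118)/(35.93) = 843.0/35.93 = 23.46 mg/L.
Initial deficit D₀ = C_s − DO₀ = 8.38 − 7.256 = 1.124 mg/L.
t_c = (1/1.143) ln[(1.51/0.367)(1 − 1.124×1.143/(0.367×23.46))] = 0.8749 × ln(3.501) = 1.096 d.
D_c = (0.367/1.51) × 23.46 × e^(−0.367×1.096) = 0.2430 × 23.46 × 0.6688 = 3.813 mg/L.
Minimum DO = 8.38 − 3.813 = 4.567 mg/L.

t_c ≈ 1.10 d; minimum DO ≈ 4.57 mg/L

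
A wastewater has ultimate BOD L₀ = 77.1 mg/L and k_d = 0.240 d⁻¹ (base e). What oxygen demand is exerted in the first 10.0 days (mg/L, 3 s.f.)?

y_t = L₀(1 − e^(−k_d t)) = 77.1 × (1 − e^(−0.240×10.0))
= 77.1 × (1 − 0.09072) = 77.1 × 0.9093 = 70.11 mg/L.

y ≈ 70.1 mg/L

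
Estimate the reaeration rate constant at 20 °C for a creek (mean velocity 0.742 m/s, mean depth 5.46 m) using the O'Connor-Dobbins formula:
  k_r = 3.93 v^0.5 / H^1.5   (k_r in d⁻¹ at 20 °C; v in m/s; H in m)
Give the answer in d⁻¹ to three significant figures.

k_r = 3.93 × 0.742^0.5 / 5.46^1.5 = 3.93 × 0.8614 / 12.76 = 0.2653 d⁻¹.

k_r ≈ 0.265 d⁻¹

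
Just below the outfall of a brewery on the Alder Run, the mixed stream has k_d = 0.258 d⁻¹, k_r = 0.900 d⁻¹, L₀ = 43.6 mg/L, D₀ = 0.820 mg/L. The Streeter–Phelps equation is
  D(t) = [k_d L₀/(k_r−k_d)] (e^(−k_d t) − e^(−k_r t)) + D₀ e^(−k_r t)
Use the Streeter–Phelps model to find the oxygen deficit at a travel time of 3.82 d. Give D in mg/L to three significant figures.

D ≈ 6.00 mg/L

k_d L₀/(k_r−k_d) = 0.258×43.6/(0.900−0.258) = 11.25/0.6420 = 17.52 mg/L.
e^(−k_d t) = e^(−0.258×3.820) = 0.3732; e^(−k_r t) = e^(−0.900×3.820) = 0.03213.
D = 17.52 × (0.3732 − 0.03213) + 0.820 × 0.03213 = 5.977 + 0.02635 = 6.003 mg/L.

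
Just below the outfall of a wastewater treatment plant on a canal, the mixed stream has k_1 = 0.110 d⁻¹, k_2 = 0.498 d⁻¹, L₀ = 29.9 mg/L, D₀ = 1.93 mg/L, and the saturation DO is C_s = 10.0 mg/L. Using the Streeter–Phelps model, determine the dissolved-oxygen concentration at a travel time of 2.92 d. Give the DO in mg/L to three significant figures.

DO ≈ 5.38 mg/L

k_1 L₀/(k_2−k_1) = 0.110×29.9/(0.498−0.110) = 3.289/0.3880 = 8.477 mg/L.
e^(−k_1 t) = e^(−0.110×2.920) = 0.7253; e^(−k_2 t) = e^(−0.498×2.920) = 0.2336.
D = 8.477 × (0.7253 − 0.2336) + 1.93 × 0.2336 = 4.168 + 0.4508 = 4.619 mg/L.
DO = C_s − D = 10.0 − 4.619 = 5.381 mg/L.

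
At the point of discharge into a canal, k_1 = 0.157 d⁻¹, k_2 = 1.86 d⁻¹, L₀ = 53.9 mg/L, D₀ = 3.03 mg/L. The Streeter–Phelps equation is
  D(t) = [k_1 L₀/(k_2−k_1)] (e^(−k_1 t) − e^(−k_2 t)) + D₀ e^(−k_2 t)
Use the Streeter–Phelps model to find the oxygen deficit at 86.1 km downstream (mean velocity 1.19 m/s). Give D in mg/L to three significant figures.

Travel time t = x/v = 86.1 km / (1.19 m/s) = 86100 m / 1.19 m/s = 72350 s = 0.8374 d.
k_1 L₀/(k_2−k_1) = 0.157×53.9/(1.86−0.157) = 8.462/1.703 = 4.969 mg/L.
e^(−k_1 t) = e^(−0.157×0.8374) = 0.8768; e^(−k_2 t) = e^(−1.86×0.8374) = 0.2106.
D = 4.969 × (0.8768 − 0.2106) + 3.03 × 0.2106 = 3.310 + 0.6382 = 3.948 mg/L.

D ≈ 3.95 mg/L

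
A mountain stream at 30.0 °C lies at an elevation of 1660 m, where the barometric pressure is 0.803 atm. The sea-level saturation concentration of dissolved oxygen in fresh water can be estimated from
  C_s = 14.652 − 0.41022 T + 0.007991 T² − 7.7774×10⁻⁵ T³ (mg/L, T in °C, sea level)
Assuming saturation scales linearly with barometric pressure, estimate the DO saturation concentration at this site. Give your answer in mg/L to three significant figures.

At sea level: C_s = 14.652 − 0.41022×30.0 + 0.007991×30.0² − 7.7774×10⁻⁵×30.0³ = 7.437 mg/L.
Pressure correction: C_s' = 7.437 × 0.803 = 5.972 mg/L.

C_s ≈ 5.97 mg/L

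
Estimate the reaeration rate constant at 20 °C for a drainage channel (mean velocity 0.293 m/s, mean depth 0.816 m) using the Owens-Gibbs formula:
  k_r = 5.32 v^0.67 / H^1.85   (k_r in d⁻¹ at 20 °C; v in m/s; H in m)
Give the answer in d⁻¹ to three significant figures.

k_r ≈ 3.40 d⁻¹

k_r = 5.32 × 0.293^0.67 / 0.816^1.85 = 5.32 × 0.4393 / 0.6865 = 3.405 d⁻¹.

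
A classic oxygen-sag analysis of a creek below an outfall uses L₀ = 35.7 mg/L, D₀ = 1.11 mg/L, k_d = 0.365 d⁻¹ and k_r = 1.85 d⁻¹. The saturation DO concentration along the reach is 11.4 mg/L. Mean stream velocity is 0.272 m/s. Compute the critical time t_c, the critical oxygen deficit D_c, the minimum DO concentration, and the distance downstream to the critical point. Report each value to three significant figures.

t_c = [1/(k_r−k_d)] ln[(k_r/k_d)(1 − D₀(k_r−k_d)/(k_d L₀))]
= [1/(1.85−0.365)] ln[(1.85/0.365)(1 − 1.11×1.485/(0.365×35.7))]
= (1/1.485) ln[5.068 × 0.8735] = 0.6734 × ln(4.427) = 0.6734 × 1.488 = 1.002 d.
L(t_c) = L₀ e^(−k_d t_c) = 35.7 × 0.6937 = 24.77 mg/L, and at the critical point k_r D_c = k_d L, so D_c = (0.365/1.85) × 24.77 = 4.886 mg/L.
Minimum DO = C_s − D_c = 11.4 − 4.886 = 6.514 mg/L.
x_c = v t_c = 0.272 m/s × 1.002 d × 86400 s/d = 23550 m ≈ 23.5 km.

t_c ≈ 1.00 d; D_c ≈ 4.89 mg/L; min DO ≈ 6.51 mg/L; x_c ≈ 23.5 km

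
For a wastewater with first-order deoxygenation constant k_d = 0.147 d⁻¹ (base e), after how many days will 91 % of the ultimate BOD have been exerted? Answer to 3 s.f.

y/L₀ = 1 − e^(−k_d t) = 0.91 ⇒ e^(−k_d t) = 0.0900
t = −ln(0.0900) / 0.147 = 2.408 / 0.147 = 16.38 d.

t ≈ 16.4 d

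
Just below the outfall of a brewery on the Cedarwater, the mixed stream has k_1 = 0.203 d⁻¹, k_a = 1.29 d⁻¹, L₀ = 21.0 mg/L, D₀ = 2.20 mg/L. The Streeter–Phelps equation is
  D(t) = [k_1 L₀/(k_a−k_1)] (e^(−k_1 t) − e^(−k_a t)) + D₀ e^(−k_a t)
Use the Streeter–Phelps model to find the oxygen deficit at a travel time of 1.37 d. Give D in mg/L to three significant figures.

k_1 L₀/(k_a−k_1) = 0.203×21.0/(1.29−0.203) = 4.263/1.087 = 3.922 mg/L.
e^(−k_1 t) = e^(−0.203×1.370) = 0.7572; e^(−k_a t) = e^(−1.29×1.370) = 0.1708.
D = 3.922 × (0.7572 − 0.1708) + 2.20 × 0.1708 = 2.300 + 0.3757 = 2.676 mg/L.

D ≈ 2.68 mg/L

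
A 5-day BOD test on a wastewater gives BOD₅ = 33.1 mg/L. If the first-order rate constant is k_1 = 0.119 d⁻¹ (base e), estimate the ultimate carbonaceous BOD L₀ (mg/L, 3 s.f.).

BOD₅ = L₀(1 − e^(−5k_1)) ⇒ L₀ = BOD₅ / (1 − e^(−5×0.119))
= 33.1 / (1 − 0.5516) = 33.1 / 0.4484 = 73.81 mg/L.

L₀ ≈ 73.8 mg/L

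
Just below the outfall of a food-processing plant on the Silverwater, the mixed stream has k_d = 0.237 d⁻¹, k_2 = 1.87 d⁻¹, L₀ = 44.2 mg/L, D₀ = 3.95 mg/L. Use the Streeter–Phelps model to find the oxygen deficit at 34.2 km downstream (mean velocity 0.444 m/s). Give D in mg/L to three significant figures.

D ≈ 4.73 mg/L

Travel time t = x/v = 34.2 km / (0.444 m/s) = 34200 m / 0.444 m/s = 77030 s = 0.8915 d.
k_d L₀/(k_2−k_d) = 0.237×44.2/(1.87−0.237) = 10.48/1.633 = 6.415 mg/L.
e^(−k_d t) = e^(−0.237×0.8915) = 0.8095; e^(−k_2 t) = e^(−1.87×0.8915) = 0.1888.
D = 6.415 × (0.8095 − 0.1888) + 3.95 × 0.1888 = 3.982 + 0.7457 = 4.728 mg/L.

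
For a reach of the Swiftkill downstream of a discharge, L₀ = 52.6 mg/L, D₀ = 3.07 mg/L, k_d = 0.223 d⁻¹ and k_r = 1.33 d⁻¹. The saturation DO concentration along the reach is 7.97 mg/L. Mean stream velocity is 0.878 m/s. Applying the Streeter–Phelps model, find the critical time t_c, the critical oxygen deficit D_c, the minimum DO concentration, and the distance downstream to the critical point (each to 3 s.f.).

With k_r/k_d = 5.964 and 1 − D₀(k_r−k_d)/(k_d L₀) = 0.7103,
t_c = ln(5.964 × 0.7103) / (1.33 − 0.223) = ln(4.236) / 1.107 = 1.444/1.107 = 1.304 d.
L(t_c) = L₀ e^(−k_d t_c) = 52.6 × 0.7477 = 39.33 mg/L, and at the critical point k_r D_c = k_d L, so D_c = (0.223/1.33) × 39.33 = 6.594 mg/L.
Minimum DO = C_s − D_c = 7.97 − 6.594 = 1.376 mg/L.
x_c = v t_c = 0.878 m/s × 1.304 d × 86400 s/d = 98930 m ≈ 98.9 km.

t_c ≈ 1.30 d; D_c ≈ 6.59 mg/L; min DO ≈ 1.38 mg/L; x_c ≈ 98.9 km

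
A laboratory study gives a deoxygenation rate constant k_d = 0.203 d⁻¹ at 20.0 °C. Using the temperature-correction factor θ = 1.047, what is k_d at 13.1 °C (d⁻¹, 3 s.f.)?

k_d ≈ 0.148 d⁻¹

k_d(T₂) = k_d(T₁) · θ^(T₂−T₁) = 0.203 × 1.047^(13.1−20.0)
= 0.203 × 1.047^-6.90 = 0.203 × 0.7284 = 0.1479 d⁻¹.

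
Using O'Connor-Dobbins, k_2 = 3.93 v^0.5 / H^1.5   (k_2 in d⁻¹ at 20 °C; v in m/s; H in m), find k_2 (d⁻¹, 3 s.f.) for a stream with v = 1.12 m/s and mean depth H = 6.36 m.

k_2 = 3.93 × 1.12^0.5 / 6.36^1.5 = 3.93 × 1.058 / 16.04 = 0.2593 d⁻¹.

k_2 ≈ 0.259 d⁻¹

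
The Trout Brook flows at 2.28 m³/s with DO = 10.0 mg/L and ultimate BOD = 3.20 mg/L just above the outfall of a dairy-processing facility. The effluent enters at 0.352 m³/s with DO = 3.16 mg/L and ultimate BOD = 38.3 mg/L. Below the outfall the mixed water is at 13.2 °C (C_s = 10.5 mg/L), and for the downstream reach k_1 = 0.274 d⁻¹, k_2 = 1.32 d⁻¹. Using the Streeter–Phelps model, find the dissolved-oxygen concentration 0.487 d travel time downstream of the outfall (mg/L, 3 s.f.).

DO ≈ 9.03 mg/L

Mixed DO = (2.28×10.0 + 0.352×3.16)/(2.28+0.352) = 23.91/2.632 = 9.085 mg/L.
Mixed L₀ = (2.28×3.20 + 0.352×38.3)/(2.632) = 20.78/2.632 = 7.894 mg/L.
Initial deficit D₀ = C_s − DO₀ = 10.5 − 9.085 = 1.415 mg/L.
D(0.487) = [0.274×7.894/(1.32−0.274)](e^(−0.274×0.487) − e^(−1.32×0.487)) + 1.415 e^(−1.32×0.487)
= 2.068 × (0.8751 − 0.5258) + 1.415 × 0.5258 = 1.466 mg/L.
DO = 10.5 − 1.466 = 9.034 mg/L.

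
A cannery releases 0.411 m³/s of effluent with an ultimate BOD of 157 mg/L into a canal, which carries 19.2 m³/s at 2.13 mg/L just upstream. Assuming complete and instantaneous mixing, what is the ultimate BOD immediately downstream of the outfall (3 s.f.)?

Flow-weighted mixing: C = (Q_r C_r + Q_w C_w)/(Q_r + Q_w)
= (19.2×2.13 + 0.411×157)/(19.2 + 0.411) = 105.4/19.61 = 5.376 mg/L.

5.38 mg/L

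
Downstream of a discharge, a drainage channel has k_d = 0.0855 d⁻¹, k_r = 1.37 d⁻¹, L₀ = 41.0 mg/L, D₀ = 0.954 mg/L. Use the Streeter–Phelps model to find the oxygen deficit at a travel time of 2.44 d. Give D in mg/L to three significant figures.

D ≈ 2.15 mg/L

k_d L₀/(k_r−k_d) = 0.0855×41.0/(1.37−0.0855) = 3.506/1.285 = 2.729 mg/L.
e^(−k_d t) = e^(−0.0855×2.440) = 0.8117; e^(−k_r t) = e^(−1.37×2.440) = 0.03534.
D = 2.729 × (0.8117 − 0.03534) + 0.954 × 0.03534 = 2.119 + 0.03371 = 2.152 mg/L.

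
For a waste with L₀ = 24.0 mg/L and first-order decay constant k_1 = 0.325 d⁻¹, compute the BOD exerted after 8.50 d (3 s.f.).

y ≈ 22.5 mg/L

y_t = L₀(1 − e^(−k_1 t)) = 24.0 × (1 − e^(−0.325×8.50))
= 24.0 × (1 − 0.06313) = 24.0 × 0.9369 = 22.48 mg/L.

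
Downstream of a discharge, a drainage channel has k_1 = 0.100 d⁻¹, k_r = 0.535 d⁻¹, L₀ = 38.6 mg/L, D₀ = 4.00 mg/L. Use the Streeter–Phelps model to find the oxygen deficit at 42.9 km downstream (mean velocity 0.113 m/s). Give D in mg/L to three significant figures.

D ≈ 5.25 mg/L

Travel time t = x/v = 42.9 km / (0.113 m/s) = 42900 m / 0.113 m/s = 379600 s = 4.394 d.
k_1 L₀/(k_r−k_1) = 0.100×38.6/(0.535−0.100) = 3.860/0.4350 = 8.874 mg/L.
e^(−k_1 t) = e^(−0.100×4.394) = 0.6444; e^(−k_r t) = e^(−0.535×4.394) = 0.09529.
D = 8.874 × (0.6444 − 0.09529) + 4.00 × 0.09529 = 4.873 + 0.3812 = 5.254 mg/L.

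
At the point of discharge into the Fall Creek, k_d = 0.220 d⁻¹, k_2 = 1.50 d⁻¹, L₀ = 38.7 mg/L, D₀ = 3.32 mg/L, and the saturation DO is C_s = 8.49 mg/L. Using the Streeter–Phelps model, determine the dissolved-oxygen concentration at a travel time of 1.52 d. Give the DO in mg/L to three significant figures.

DO ≈ 4.07 mg/L

k_d L₀/(k_2−k_d) = 0.220×38.7/(1.50−0.220) = 8.514/1.280 = 6.652 mg/L.
e^(−k_d t) = e^(−0.220×1.520) = 0.7158; e^(−k_2 t) = e^(−1.50×1.520) = 0.1023.
D = 6.652 × (0.7158 − 0.1023) + 3.32 × 0.1023 = 4.081 + 0.3396 = 4.420 mg/L.
DO = C_s − D = 8.49 − 4.420 = 4.070 mg/L.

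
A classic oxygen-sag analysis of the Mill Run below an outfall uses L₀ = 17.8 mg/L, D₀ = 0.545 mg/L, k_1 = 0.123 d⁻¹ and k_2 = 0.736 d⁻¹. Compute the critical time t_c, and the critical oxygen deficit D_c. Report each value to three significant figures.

t_c = [1/(k_2−k_1)] ln[(k_2/k_1)(1 − D₀(k_2−k_1)/(k_1 L₀))]
= [1/(0.736−0.123)] ln[(0.736/0.123)(1 − 0.545×0.6130/(0.123×17.8))]
= (1/0.6130) ln[5.984 × 0.8474] = 1.631 × ln(5.071) = 1.631 × 1.623 = 2.648 d.
L(t_c) = L₀ e^(−k_1 t_c) = 17.8 × 0.7220 = 12.85 mg/L, and at the critical point k_2 D_c = k_1 L, so D_c = (0.123/0.736) × 12.85 = 2.148 mg/L.

t_c ≈ 2.65 d; D_c ≈ 2.15 mg/L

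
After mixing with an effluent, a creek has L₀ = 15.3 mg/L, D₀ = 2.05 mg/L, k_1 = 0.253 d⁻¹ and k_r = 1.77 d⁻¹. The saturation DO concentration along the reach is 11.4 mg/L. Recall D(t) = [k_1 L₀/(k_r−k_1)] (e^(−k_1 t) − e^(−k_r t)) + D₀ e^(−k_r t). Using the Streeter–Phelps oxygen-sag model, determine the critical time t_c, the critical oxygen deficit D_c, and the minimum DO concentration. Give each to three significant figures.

With k_r/k_1 = 6.996 and 1 − D₀(k_r−k_1)/(k_1 L₀) = 0.1966,
t_c = ln(6.996 × 0.1966) / (1.77 − 0.253) = ln(1.375) / 1.517 = 0.3188/1.517 = 0.2102 d.
L(t_c) = L₀ e^(−k_1 t_c) = 15.3 × 0.9482 = 14.51 mg/L, and at the critical point k_r D_c = k_1 L, so D_c = (0.253/1.77) × 14.51 = 2.074 mg/L.
Minimum DO = C_s − D_c = 11.4 − 2.074 = 9.326 mg/L.

t_c ≈ 0.210 d; D_c ≈ 2.07 mg/L; min DO ≈ 9.33 mg/L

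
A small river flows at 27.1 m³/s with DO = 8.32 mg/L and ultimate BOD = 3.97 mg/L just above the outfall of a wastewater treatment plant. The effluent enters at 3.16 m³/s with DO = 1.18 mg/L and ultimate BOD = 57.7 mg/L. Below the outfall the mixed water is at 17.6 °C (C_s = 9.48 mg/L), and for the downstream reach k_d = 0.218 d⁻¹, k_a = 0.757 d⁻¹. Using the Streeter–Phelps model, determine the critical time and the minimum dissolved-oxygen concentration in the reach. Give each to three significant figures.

Mixed DO = (27.1×8.32 + 3.16×1.18)/(27.1+3.16) = 229.2/30.26 = 7.574 mg/L.
Mixed L₀ = (27.1×3.97 + 3.16×57.7)/(30.26) = 289.9/30.26 = 9.581 mg/L.
Initial deficit D₀ = C_s − DO₀ = 9.48 − 7.574 = 1.906 mg/L.
t_c = (1/0.5390) ln[(0.757/0.218)(1 − 1.906×0.5390/(0.218×9.581))] = 1.855 × ln(1.765) = 1.054 d.
D_c = (0.218/0.757) × 9.581 × e^(−0.218×1.054) = 0.2880 × 9.581 × 0.7947 = 2.193 mg/L.
Minimum DO = 9.48 − 2.193 = 7.287 mg/L.

t_c ≈ 1.05 d; minimum DO ≈ 7.29 mg/L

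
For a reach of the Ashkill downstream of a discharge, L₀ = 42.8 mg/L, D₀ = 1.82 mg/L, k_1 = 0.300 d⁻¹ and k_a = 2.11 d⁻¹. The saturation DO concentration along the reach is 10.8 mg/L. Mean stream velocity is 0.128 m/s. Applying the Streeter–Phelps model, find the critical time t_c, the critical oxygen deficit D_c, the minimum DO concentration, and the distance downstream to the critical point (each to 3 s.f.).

At the critical point dD/dt = 0, so k_1 L₀ e^(−k_1 t) = k_a D. Substituting D(t) from the Streeter–Phelps equation and solving for t gives
t_c = ln[(k_a/k_1)(1 − D₀(k_a−k_1)/(k_1 L₀))] / (k_a−k_1).
Here k_a−k_1 = 1.810 d⁻¹ and 1 − D₀(k_a−k_1)/(k_1 L₀) = 1 − 1.82×1.810/(0.300×42.8) = 0.7434, so
t_c = ln(7.033 × 0.7434) / 1.810 = 1.654 / 1.810 = 0.9139 d.
L(t_c) = L₀ e^(−k_1 t_c) = 42.8 × 0.7602 = 32.54 mg/L, and at the critical point k_a D_c = k_1 L, so D_c = (0.300/2.11) × 32.54 = 4.626 mg/L.
Minimum DO = C_s − D_c = 10.8 − 4.626 = 6.174 mg/L.
x_c = v t_c = 0.128 m/s × 0.9139 d × 86400 s/d = 10110 m ≈ 10.1 km.

t_c ≈ 0.914 d; D_c ≈ 4.63 mg/L; min DO ≈ 6.17 mg/L; x_c ≈ 10.1 km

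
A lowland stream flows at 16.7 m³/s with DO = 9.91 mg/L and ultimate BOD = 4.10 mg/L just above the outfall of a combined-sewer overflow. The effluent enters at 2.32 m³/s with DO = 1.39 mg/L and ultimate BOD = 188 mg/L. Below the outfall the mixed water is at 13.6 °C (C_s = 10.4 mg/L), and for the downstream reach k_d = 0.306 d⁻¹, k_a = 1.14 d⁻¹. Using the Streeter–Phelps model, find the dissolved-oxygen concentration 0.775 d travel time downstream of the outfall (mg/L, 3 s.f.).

DO ≈ 6.11 mg/L

Mixed DO = (16.7×9.91 + 2.32×1.39)/(16.7+2.32) = 168.7/19.02 = 8.871 mg/L.
Mixed L₀ = (16.7×4.10 + 2.32×188)/(19.02) = 504.6/19.02 = 26.53 mg/L.
Initial deficit D₀ = C_s − DO₀ = 10.4 − 8.871 = 1.529 mg/L.
D(0.775) = [0.306×26.53/(1.14−0.306)](e^(−0.306×0.775) − e^(−1.14×0.775)) + 1.529 e^(−1.14×0.775)
= 9.735 × (0.7889 − 0.4133) + 1.529 × 0.4133 = 4.288 mg/L.
DO = 10.4 − 4.288 = 6.112 mg/L.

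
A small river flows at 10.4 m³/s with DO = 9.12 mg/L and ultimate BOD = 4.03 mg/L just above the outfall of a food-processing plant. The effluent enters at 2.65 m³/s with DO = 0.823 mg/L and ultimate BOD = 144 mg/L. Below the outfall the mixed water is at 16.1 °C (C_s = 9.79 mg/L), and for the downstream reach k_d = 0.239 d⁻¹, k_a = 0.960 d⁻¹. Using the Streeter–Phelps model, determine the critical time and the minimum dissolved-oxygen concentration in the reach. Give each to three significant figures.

t_c ≈ 1.59 d; minimum DO ≈ 4.26 mg/L

Mixed DO = (10.4×9.12 + 2.65×0.823)/(10.4+2.65) = 97.03/13.05 = 7.435 mg/L.
Mixed L₀ = (10.4×4.03 + 2.65×144)/(13.05) = 423.5/13.05 = 32.45 mg/L.
Initial deficit D₀ = C_s − DO₀ = 9.79 − 7.435 = 2.355 mg/L.
t_c = (1/0.7210) ln[(0.960/0.239)(1 − 2.355×0.7210/(0.239×32.45))] = 1.387 × ln(3.137) = 1.586 d.
D_c = (0.239/0.960) × 32.45 × e^(−0.239×1.586) = 0.2490 × 32.45 × 0.6845 = 5.531 mg/L.
Minimum DO = 9.79 − 5.531 = 4.259 mg/L.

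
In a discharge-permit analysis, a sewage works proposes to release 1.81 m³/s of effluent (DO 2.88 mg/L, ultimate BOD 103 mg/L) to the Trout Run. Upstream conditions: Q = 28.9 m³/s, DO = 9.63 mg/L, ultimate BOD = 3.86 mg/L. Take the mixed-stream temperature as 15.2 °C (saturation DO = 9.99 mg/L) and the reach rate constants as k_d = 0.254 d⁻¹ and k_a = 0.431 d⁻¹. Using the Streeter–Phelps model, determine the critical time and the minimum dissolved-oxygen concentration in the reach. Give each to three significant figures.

t_c ≈ 2.67 d; minimum DO ≈ 7.09 mg/L

Mixed DO = (28.9×9.63 + 1.81×2.88)/(28.9+1.81) = 283.5/30.71 = 9.232 mg/L.
Mixed L₀ = (28.9×3.86 + 1.81×103)/(30.71) = 298.0/30.71 = 9.703 mg/L.
Initial deficit D₀ = C_s − DO₀ = 9.99 − 9.232 = 0.7578 mg/L.
t_c = (1/0.1770) ln[(0.431/0.254)(1 − 0.7578×0.1770/(0.254×9.703))] = 5.650 × ln(1.604) = 2.671 d.
D_c = (0.254/0.431) × 9.703 × e^(−0.254×2.671) = 0.5893 × 9.703 × 0.5074 = 2.901 mg/L.
Minimum DO = 9.99 − 2.901 = 7.089 mg/L.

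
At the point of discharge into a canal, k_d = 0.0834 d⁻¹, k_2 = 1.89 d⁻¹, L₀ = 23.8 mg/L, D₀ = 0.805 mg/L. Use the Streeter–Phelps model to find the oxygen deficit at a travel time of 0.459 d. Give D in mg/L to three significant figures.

k_d L₀/(k_2−k_d) = 0.0834×23.8/(1.89−0.0834) = 1.985/1.807 = 1.099 mg/L.
e^(−k_d t) = e^(−0.0834×0.4590) = 0.9624; e^(−k_2 t) = e^(−1.89×0.4590) = 0.4200.
D = 1.099 × (0.9624 − 0.4200) + 0.805 × 0.4200 = 0.5960 + 0.3381 = 0.9341 mg/L.

D ≈ 0.934 mg/L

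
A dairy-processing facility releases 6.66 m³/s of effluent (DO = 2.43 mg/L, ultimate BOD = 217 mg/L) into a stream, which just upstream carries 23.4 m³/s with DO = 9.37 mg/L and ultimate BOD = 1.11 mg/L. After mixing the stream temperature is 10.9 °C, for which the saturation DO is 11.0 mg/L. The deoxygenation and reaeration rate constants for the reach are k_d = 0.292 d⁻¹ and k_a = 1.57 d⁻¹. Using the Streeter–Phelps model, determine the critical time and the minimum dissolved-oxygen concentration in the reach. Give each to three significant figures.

Mixed DO = (23.4×9.37 + 6.66×2.43)/(23.4+6.66) = 235.4/30.06 = 7.832 mg/L.
Mixed L₀ = (23.4×1.11 + 6.66×217)/(30.06) = 1471/30.06 = 48.94 mg/L.
Initial deficit D₀ = C_s − DO₀ = 11.0 − 7.832 = 3.168 mg/L.
t_c = (1/1.278) ln[(1.57/0.292)(1 − 3.168×1.278/(0.292×48.94))] = 0.7825 × ln(3.854) = 1.056 d.
D_c = (0.292/1.57) × 48.94 × e^(−0.292×1.056) = 0.1860 × 48.94 × 0.7347 = 6.688 mg/L.
Minimum DO = 11.0 − 6.688 = 4.312 mg/L.

t_c ≈ 1.06 d; minimum DO ≈ 4.31 mg/L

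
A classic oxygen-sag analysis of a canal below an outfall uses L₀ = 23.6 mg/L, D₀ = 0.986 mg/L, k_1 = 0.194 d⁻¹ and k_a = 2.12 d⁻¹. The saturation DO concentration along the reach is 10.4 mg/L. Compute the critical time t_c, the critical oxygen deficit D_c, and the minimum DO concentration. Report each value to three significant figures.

t_c = [1/(k_a−k_1)] ln[(k_a/k_1)(1 − D₀(k_a−k_1)/(k_1 L₀))]
= [1/(2.12−0.194)] ln[(2.12/0.194)(1 − 0.986×1.926/(0.194×23.6))]
= (1/1.926) ln[10.93 × 0.5852] = 0.5192 × ln(6.395) = 0.5192 × 1.856 = 0.9634 d.
L(t_c) = L₀ e^(−k_1 t_c) = 23.6 × 0.8295 = 19.58 mg/L, and at the critical point k_a D_c = k_1 L, so D_c = (0.194/2.12) × 19.58 = 1.791 mg/L.
Minimum DO = C_s − D_c = 10.4 − 1.791 = 8.609 mg/L.

t_c ≈ 0.963 d; D_c ≈ 1.79 mg/L; min DO ≈ 8.61 mg/L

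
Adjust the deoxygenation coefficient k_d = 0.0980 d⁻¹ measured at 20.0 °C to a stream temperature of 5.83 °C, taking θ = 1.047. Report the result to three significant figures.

k_d(T₂) = k_d(T₁) · θ^(T₂−T₁) = 0.0980 × 1.047^(5.83−20.0)
= 0.0980 × 1.047^-14.2 = 0.0980 × 0.5216 = 0.05112 d⁻¹.

k_d ≈ 0.0511 d⁻¹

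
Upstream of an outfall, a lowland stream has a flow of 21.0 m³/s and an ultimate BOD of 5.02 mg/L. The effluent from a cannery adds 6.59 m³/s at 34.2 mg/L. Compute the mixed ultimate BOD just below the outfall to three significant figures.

Flow-weighted mixing: C = (Q_r C_r + Q_w C_w)/(Q_r + Q_w)
= (21.0×5.02 + 6.59×34.2)/(21.0 + 6.59) = 330.8/27.59 = 11.99 mg/L.

12.0 mg/L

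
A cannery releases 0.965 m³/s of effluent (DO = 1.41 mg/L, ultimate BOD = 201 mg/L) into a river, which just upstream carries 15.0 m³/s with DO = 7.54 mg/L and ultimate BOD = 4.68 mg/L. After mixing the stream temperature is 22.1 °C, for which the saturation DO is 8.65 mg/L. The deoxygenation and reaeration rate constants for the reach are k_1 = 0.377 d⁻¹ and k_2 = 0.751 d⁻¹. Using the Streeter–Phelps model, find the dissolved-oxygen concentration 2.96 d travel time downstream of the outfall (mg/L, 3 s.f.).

Mixed DO = (15.0×7.54 + 0.965×1.41)/(15.0+0.965) = 114.5/15.96 = 7.169 mg/L.
Mixed L₀ = (15.0×4.68 + 0.965×201)/(15.96) = 264.2/15.96 = 16.55 mg/L.
Initial deficit D₀ = C_s − DO₀ = 8.65 − 7.169 = 1.481 mg/L.
D(2.96) = [0.377×16.55/(0.751−0.377)](e^(−0.377×2.96) − e^(−0.751×2.96)) + 1.481 e^(−0.751×2.96)
= 16.68 × (0.3276 − 0.1083) + 1.481 × 0.1083 = 3.819 mg/L.
DO = 8.65 − 3.819 = 4.831 mg/L.

DO ≈ 4.83 mg/L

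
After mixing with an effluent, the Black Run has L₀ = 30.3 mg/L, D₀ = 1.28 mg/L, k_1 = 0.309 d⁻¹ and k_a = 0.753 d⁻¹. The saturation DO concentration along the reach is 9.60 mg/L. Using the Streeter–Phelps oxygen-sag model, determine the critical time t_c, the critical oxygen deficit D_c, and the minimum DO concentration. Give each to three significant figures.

t_c = [1/(k_a−k_1)] ln[(k_a/k_1)(1 − D₀(k_a−k_1)/(k_1 L₀))]
= [1/(0.753−0.309)] ln[(0.753/0.309)(1 − 1.28×0.4440/(0.309×30.3))]
= (1/0.4440) ln[2.437 × 0.9393] = 2.252 × ln(2.289) = 2.252 × 0.8281 = 1.865 d.
L(t_c) = L₀ e^(−k_1 t_c) = 30.3 × 0.5620 = 17.03 mg/L, and at the critical point k_a D_c = k_1 L, so D_c = (0.309/0.753) × 17.03 = 6.987 mg/L.
Minimum DO = C_s − D_c = 9.60 − 6.987 = 2.613 mg/L.

t_c ≈ 1.87 d; D_c ≈ 6.99 mg/L; min DO ≈ 2.61 mg/L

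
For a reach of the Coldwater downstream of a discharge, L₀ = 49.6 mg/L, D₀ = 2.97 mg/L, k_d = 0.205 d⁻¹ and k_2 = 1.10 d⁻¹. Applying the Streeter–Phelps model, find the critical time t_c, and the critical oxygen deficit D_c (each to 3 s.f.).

At the critical point dD/dt = 0, so k_d L₀ e^(−k_d t) = k_2 D. Substituting D(t) from the Streeter–Phelps equation and solving for t gives
t_c = ln[(k_2/k_d)(1 − D₀(k_2−k_d)/(k_d L₀))] / (k_2−k_d).
Here k_2−k_d = 0.8950 d⁻¹ and 1 − D₀(k_2−k_d)/(k_d L₀) = 1 − 2.97×0.8950/(0.205×49.6) = 0.7386, so
t_c = ln(5.366 × 0.7386) / 0.8950 = 1.377 / 0.8950 = 1.539 d.
L(t_c) = L₀ e^(−k_d t_c) = 49.6 × 0.7295 = 36.18 mg/L, and at the critical point k_2 D_c = k_d L, so D_c = (0.205/1.10) × 36.18 = 6.743 mg/L.

t_c ≈ 1.54 d; D_c ≈ 6.74 mg/L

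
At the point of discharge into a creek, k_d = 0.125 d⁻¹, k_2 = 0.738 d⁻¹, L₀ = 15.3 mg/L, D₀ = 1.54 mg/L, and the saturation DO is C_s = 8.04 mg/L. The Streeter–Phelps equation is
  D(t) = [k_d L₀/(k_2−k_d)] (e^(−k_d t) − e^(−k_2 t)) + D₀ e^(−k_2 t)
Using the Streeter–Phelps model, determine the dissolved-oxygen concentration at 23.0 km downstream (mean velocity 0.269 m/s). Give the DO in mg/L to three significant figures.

Travel time t = x/v = 23.0 km / (0.269 m/s) = 23000 m / 0.269 m/s = 85500 s = 0.9896 d.
k_d L₀/(k_2−k_d) = 0.125×15.3/(0.738−0.125) = 1.913/0.6130 = 3.120 mg/L.
e^(−k_d t) = e^(−0.125×0.9896) = 0.8836; e^(−k_2 t) = e^(−0.738×0.9896) = 0.4818.
D = 3.120 × (0.8836 − 0.4818) + 1.54 × 0.4818 = 1.254 + 0.7419 = 1.996 mg/L.
DO = C_s − D = 8.04 − 1.996 = 6.044 mg/L.

DO ≈ 6.04 mg/L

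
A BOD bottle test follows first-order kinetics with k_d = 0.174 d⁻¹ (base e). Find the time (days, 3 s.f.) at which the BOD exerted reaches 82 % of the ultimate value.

t ≈ 9.86 d

y/L₀ = 1 − e^(−k_d t) = 0.82 ⇒ e^(−k_d t) = 0.180
t = −ln(0.180) / 0.174 = 1.715 / 0.174 = 9.855 d.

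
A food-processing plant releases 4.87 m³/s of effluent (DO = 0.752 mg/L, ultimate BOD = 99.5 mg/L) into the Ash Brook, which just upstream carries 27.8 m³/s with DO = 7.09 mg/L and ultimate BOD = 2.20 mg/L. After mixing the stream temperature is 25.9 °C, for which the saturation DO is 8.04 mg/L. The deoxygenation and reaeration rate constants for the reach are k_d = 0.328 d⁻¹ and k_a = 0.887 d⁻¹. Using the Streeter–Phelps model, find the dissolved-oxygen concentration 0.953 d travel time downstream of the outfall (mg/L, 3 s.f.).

DO ≈ 4.27 mg/L

Mixed DO = (27.8×7.09 + 4.87×0.752)/(27.8+4.87) = 200.8/32.67 = 6.145 mg/L.
Mixed L₀ = (27.8×2.20 + 4.87×99.5)/(32.67) = 545.7/32.67 = 16.70 mg/L.
Initial deficit D₀ = C_s − DO₀ = 8.04 − 6.145 = 1.895 mg/L.
D(0.953) = [0.328×16.70/(0.887−0.328)](e^(−0.328×0.953) − e^(−0.887×0.953)) + 1.895 e^(−0.887×0.953)
= 9.801 × (0.7316 − 0.4294) + 1.895 × 0.4294 = 3.775 mg/L.
DO = 8.04 − 3.775 = 4.265 mg/L.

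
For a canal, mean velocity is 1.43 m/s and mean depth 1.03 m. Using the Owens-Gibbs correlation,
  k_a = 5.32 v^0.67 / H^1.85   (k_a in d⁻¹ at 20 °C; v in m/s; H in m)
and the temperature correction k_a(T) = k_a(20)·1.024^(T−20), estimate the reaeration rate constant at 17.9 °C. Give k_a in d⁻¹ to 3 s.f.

k_a(20) = 5.32 × 1.43^0.67 / 1.03^1.85 = 5.32 × 1.271 / 1.056 = 6.401 d⁻¹.
k_a(17.9) = 6.401 × 1.024^(17.9−20) = 6.401 × 0.9514 = 6.090 d⁻¹.

k_a ≈ 6.09 d⁻¹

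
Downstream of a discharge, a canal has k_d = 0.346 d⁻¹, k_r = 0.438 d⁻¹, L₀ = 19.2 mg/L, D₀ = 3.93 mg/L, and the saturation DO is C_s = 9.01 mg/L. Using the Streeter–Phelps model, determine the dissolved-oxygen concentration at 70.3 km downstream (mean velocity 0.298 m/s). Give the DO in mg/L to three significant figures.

Travel time t = x/v = 70.3 km / (0.298 m/s) = 70300 m / 0.298 m/s = 235900 s = 2.730 d.
k_d L₀/(k_r−k_d) = 0.346×19.2/(0.438−0.346) = 6.643/0.09200 = 72.21 mg/L.
e^(−k_d t) = e^(−0.346×2.730) = 0.3888; e^(−k_r t) = e^(−0.438×2.730) = 0.3024.
D = 72.21 × (0.3888 − 0.3024) + 3.93 × 0.3024 = 6.236 + 1.189 = 7.425 mg/L.
DO = C_s − D = 9.01 − 7.425 = 1.585 mg/L.

DO ≈ 1.59 mg/L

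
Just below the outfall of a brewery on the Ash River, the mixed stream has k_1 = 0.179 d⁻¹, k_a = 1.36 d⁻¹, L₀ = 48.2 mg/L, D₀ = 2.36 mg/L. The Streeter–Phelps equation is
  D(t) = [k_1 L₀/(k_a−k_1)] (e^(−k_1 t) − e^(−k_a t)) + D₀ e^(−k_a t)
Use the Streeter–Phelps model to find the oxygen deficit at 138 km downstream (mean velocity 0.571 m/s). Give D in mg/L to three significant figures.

Travel time t = x/v = 138 km / (0.571 m/s) = 138000 m / 0.571 m/s = 241700 s = 2.797 d.
k_1 L₀/(k_a−k_1) = 0.179×48.2/(1.36−0.179) = 8.628/1.181 = 7.306 mg/L.
e^(−k_1 t) = e^(−0.179×2.797) = 0.6061; e^(−k_a t) = e^(−1.36×2.797) = 0.02228.
D = 7.306 × (0.6061 − 0.02228) + 2.36 × 0.02228 = 4.265 + 0.05257 = 4.318 mg/L.

D ≈ 4.32 mg/L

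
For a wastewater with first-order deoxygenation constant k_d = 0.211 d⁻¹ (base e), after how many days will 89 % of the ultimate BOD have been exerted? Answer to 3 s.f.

t ≈ 10.5 d

y/L₀ = 1 − e^(−k_d t) = 0.89 ⇒ e^(−k_d t) = 0.110
t = −ln(0.110) / 0.211 = 2.207 / 0.211 = 10.46 d.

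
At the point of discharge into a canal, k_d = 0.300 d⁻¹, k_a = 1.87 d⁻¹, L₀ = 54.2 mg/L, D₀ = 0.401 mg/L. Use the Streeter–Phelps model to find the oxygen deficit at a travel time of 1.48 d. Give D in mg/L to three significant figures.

k_d L₀/(k_a−k_d) = 0.300×54.2/(1.87−0.300) = 16.26/1.570 = 10.36 mg/L.
e^(−k_d t) = e^(−0.300×1.480) = 0.6415; e^(−k_a t) = e^(−1.87×1.480) = 0.06281.
D = 10.36 × (0.6415 − 0.06281) + 0.401 × 0.06281 = 5.993 + 0.02519 = 6.018 mg/L.

D ≈ 6.02 mg/L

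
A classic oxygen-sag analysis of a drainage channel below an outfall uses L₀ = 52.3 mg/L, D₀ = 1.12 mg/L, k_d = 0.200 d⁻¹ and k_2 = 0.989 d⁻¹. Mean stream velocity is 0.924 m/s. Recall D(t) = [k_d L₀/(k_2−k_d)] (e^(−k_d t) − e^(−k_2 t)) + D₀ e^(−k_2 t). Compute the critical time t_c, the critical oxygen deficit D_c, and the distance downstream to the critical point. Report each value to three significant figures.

t_c = [1/(k_2−k_d)] ln[(k_2/k_d)(1 − D₀(k_2−k_d)/(k_d L₀))]
= [1/(0.989−0.200)] ln[(0.989/0.200)(1 − 1.12×0.7890/(0.200×52.3))]
= (1/0.7890) ln[4.945 × 0.9155] = 1.267 × ln(4.527) = 1.267 × 1.510 = 1.914 d.
L(t_c) = L₀ e^(−k_d t_c) = 52.3 × 0.6820 = 35.67 mg/L, and at the critical point k_2 D_c = k_d L, so D_c = (0.200/0.989) × 35.67 = 7.213 mg/L.
x_c = v t_c = 0.924 m/s × 1.914 d × 86400 s/d = 152800 m ≈ 153 km.

t_c ≈ 1.91 d; D_c ≈ 7.21 mg/L; x_c ≈ 153 km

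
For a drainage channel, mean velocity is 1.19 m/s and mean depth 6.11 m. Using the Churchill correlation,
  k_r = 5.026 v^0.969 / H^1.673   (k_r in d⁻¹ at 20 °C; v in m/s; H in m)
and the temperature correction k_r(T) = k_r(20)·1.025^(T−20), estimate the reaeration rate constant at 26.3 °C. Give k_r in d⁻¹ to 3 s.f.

k_r(20) = 5.026 × 1.19^0.969 / 6.11^1.673 = 5.026 × 1.184 / 20.66 = 0.2880 d⁻¹.
k_r(26.3) = 0.2880 × 1.025^(26.3−20) = 0.2880 × 1.168 = 0.3365 d⁻¹.

k_r ≈ 0.336 d⁻¹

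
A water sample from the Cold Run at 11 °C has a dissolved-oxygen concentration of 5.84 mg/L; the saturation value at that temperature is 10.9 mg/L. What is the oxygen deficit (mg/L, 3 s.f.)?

D ≈ 5.06 mg/L

D = C_s − C = 10.9 − 5.84 = 5.06 mg/L.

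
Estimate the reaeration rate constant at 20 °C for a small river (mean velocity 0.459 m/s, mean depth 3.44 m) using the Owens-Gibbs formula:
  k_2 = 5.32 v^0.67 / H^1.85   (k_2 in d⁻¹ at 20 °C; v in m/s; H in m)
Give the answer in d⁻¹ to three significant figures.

k_2 ≈ 0.321 d⁻¹

k_2 = 5.32 × 0.459^0.67 / 3.44^1.85 = 5.32 × 0.5935 / 9.832 = 0.3211 d⁻¹.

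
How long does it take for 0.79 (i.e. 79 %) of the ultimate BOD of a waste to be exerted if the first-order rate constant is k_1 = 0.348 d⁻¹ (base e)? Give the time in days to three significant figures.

t ≈ 4.48 d

y/L₀ = 1 − e^(−k_1 t) = 0.79 ⇒ e^(−k_1 t) = 0.210
t = −ln(0.210) / 0.348 = 1.561 / 0.348 = 4.485 d.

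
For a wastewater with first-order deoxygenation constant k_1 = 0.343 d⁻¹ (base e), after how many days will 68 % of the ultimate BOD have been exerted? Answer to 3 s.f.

y/L₀ = 1 − e^(−k_1 t) = 0.68 ⇒ e^(−k_1 t) = 0.320
t = −ln(0.320) / 0.343 = 1.139 / 0.343 = 3.322 d.

t ≈ 3.32 d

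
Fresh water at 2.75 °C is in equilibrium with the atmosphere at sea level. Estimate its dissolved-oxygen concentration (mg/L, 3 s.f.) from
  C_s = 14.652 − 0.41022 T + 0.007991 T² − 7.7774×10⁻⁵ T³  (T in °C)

C_s ≈ 13.6 mg/L

C_s = 14.652 − 0.41022×2.75 + 0.007991×2.75² − 7.7774×10⁻⁵×2.75³ = 13.58 mg/L.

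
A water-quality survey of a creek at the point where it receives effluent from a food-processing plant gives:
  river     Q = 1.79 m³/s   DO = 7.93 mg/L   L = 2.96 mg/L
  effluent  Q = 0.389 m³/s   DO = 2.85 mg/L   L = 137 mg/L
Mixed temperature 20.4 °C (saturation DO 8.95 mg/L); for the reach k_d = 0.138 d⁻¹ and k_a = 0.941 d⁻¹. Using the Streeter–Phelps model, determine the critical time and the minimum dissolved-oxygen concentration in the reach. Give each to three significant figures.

t_c ≈ 1.72 d; minimum DO ≈ 5.84 mg/L

Mixed DO = (1.79×7.93 + 0.389×2.85)/(1.79+0.389) = 15.30/2.179 = 7.023 mg/L.
Mixed L₀ = (1.79×2.96 + 0.389×137)/(2.179) = 58.59/2.179 = 26.89 mg/L.
Initial deficit D₀ = C_s − DO₀ = 8.95 − 7.023 = 1.927 mg/L.
t_c = (1/0.8030) ln[(0.941/0.138)(1 − 1.927×0.8030/(0.138×26.89))] = 1.245 × ln(3.976) = 1.719 d.
D_c = (0.138/0.941) × 26.89 × e^(−0.138×1.719) = 0.1467 × 26.89 × 0.7888 = 3.111 mg/L.
Minimum DO = 8.95 − 3.111 = 5.839 mg/L.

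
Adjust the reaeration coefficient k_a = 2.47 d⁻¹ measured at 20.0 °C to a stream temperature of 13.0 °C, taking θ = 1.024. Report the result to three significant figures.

k_a ≈ 2.09 d⁻¹

k_a(T₂) = k_a(T₁) · θ^(T₂−T₁) = 2.47 × 1.024^(13.0−20.0)
= 2.47 × 1.024^-7.00 = 2.47 × 0.8470 = 2.092 d⁻¹.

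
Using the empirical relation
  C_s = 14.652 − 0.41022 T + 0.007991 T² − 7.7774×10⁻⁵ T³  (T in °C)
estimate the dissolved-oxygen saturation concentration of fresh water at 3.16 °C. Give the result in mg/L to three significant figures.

C_s = 14.652 − 0.41022×3.16 + 0.007991×3.16² − 7.7774×10⁻⁵×3.16³ = 13.43 mg/L.

C_s ≈ 13.4 mg/L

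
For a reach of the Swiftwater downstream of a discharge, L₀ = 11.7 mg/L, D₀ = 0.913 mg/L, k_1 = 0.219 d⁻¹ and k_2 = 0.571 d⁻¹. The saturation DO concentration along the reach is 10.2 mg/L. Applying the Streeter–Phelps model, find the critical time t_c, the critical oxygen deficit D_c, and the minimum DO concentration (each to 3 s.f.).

t_c = [1/(k_2−k_1)] ln[(k_2/k_1)(1 − D₀(k_2−k_1)/(k_1 L₀))]
= [1/(0.571−0.219)] ln[(0.571/0.219)(1 − 0.913×0.3520/(0.219×11.7))]
= (1/0.3520) ln[2.607 × 0.8746] = 2.841 × ln(2.280) = 2.841 × 0.8243 = 2.342 d.
D_c = (k_1/k_2) L₀ e^(−k_1 t_c) = (0.219/0.571) × 11.7 × e^(−0.219×2.342) = 0.3835 × 11.7 × 0.5988 = 2.687 mg/L.
Minimum DO = C_s − D_c = 10.2 − 2.687 = 7.513 mg/L.

t_c ≈ 2.34 d; D_c ≈ 2.69 mg/L; min DO ≈ 7.51 mg/L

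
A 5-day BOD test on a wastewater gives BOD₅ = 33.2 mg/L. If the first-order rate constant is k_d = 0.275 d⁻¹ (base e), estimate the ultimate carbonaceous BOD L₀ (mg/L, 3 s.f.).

L₀ ≈ 44.4 mg/L

BOD₅ = L₀(1 − e^(−5k_d)) ⇒ L₀ = BOD₅ / (1 − e^(−5×0.275))
= 33.2 / (1 − 0.2528) = 33.2 / 0.7472 = 44.43 mg/L.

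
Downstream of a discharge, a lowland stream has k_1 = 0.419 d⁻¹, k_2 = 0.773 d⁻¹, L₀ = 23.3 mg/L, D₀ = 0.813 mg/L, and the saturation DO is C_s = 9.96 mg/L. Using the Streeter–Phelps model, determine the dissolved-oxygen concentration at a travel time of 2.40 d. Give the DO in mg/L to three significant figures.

DO ≈ 4.06 mg/L

k_1 L₀/(k_2−k_1) = 0.419×23.3/(0.773−0.419) = 9.763/0.3540 = 27.58 mg/L.
e^(−k_1 t) = e^(−0.419×2.400) = 0.3658; e^(−k_2 t) = e^(−0.773×2.400) = 0.1564.
D = 27.58 × (0.3658 − 0.1564) + 0.813 × 0.1564 = 5.775 + 0.1272 = 5.902 mg/L.
DO = C_s − D = 9.96 − 5.902 = 4.058 mg/L.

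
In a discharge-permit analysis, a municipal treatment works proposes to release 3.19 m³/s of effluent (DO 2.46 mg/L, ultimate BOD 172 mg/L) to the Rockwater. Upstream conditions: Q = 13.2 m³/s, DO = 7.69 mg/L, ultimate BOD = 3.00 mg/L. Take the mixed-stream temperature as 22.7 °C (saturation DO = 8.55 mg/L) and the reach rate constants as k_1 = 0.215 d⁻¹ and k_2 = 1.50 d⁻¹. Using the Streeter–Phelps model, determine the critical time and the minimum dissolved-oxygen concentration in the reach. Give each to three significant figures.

Mixed DO = (13.2×7.69 + 3.19×2.46)/(13.2+3.19) = 109.4/16.39 = 6.672 mg/L.
Mixed L₀ = (13.2×3.00 + 3.19×172)/(16.39) = 588.3/16.39 = 35.89 mg/L.
Initial deficit D₀ = C_s − DO₀ = 8.55 − 6.672 = 1.878 mg/L.
t_c = (1/1.285) ln[(1.50/0.215)(1 − 1.878×1.285/(0.215×35.89))] = 0.7782 × ln(4.795) = 1.220 d.
D_c = (0.215/1.50) × 35.89 × e^(−0.215×1.220) = 0.1433 × 35.89 × 0.7693 = 3.958 mg/L.
Minimum DO = 8.55 − 3.958 = 4.592 mg/L.

t_c ≈ 1.22 d; minimum DO ≈ 4.59 mg/L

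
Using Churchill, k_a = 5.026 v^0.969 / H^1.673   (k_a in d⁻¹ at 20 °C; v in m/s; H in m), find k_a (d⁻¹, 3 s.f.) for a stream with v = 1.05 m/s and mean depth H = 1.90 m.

k_a = 5.026 × 1.05^0.969 / 1.90^1.673 = 5.026 × 1.048 / 2.927 = 1.801 d⁻¹.

k_a ≈ 1.80 d⁻¹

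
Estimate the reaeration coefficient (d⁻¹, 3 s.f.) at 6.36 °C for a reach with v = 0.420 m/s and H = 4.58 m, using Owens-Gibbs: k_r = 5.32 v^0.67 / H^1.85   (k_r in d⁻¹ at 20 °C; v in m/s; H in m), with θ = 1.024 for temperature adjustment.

k_r ≈ 0.129 d⁻¹

k_r(20) = 5.32 × 0.420^0.67 / 4.58^1.85 = 5.32 × 0.5592 / 16.70 = 0.1782 d⁻¹.
k_r(6.36) = 0.1782 × 1.024^(6.36−20) = 0.1782 × 0.7236 = 0.1289 d⁻¹.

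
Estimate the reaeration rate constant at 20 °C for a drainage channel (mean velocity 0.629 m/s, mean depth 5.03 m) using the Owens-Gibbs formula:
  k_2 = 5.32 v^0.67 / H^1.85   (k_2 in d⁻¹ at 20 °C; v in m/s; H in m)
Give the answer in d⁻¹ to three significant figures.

k_2 ≈ 0.196 d⁻¹

k_2 = 5.32 × 0.629^0.67 / 5.03^1.85 = 5.32 × 0.7330 / 19.86 = 0.1964 d⁻¹.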